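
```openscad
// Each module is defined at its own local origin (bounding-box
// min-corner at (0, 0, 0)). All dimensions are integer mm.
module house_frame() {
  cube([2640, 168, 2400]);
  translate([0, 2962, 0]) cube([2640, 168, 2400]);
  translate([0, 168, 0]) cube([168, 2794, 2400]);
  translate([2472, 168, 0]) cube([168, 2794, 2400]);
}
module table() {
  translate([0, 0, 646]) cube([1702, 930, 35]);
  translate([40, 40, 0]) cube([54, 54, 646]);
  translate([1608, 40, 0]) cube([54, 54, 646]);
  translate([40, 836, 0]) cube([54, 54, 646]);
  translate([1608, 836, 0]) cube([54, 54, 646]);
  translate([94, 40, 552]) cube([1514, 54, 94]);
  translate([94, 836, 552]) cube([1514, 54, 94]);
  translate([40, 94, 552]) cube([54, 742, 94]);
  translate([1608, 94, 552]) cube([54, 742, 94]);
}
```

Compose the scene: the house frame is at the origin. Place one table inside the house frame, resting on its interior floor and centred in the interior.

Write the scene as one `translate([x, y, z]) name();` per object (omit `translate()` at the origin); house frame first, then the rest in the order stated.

house_frame();
translate([469, 1100, 0]) table();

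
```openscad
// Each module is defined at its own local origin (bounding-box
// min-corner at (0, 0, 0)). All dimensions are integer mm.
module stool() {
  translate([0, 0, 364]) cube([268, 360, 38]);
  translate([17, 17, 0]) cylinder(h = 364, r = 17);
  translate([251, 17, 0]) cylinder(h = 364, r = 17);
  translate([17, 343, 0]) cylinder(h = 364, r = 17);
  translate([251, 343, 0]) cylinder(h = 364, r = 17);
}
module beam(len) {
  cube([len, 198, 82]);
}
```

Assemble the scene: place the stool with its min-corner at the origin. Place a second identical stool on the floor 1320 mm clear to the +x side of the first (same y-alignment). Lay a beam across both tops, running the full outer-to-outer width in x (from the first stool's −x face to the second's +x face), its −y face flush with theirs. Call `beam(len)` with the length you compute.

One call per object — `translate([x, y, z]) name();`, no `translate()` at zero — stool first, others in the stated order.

stool();
translate([1588, 0, 0]) stool();
translate([0, 0, 402]) beam(1856);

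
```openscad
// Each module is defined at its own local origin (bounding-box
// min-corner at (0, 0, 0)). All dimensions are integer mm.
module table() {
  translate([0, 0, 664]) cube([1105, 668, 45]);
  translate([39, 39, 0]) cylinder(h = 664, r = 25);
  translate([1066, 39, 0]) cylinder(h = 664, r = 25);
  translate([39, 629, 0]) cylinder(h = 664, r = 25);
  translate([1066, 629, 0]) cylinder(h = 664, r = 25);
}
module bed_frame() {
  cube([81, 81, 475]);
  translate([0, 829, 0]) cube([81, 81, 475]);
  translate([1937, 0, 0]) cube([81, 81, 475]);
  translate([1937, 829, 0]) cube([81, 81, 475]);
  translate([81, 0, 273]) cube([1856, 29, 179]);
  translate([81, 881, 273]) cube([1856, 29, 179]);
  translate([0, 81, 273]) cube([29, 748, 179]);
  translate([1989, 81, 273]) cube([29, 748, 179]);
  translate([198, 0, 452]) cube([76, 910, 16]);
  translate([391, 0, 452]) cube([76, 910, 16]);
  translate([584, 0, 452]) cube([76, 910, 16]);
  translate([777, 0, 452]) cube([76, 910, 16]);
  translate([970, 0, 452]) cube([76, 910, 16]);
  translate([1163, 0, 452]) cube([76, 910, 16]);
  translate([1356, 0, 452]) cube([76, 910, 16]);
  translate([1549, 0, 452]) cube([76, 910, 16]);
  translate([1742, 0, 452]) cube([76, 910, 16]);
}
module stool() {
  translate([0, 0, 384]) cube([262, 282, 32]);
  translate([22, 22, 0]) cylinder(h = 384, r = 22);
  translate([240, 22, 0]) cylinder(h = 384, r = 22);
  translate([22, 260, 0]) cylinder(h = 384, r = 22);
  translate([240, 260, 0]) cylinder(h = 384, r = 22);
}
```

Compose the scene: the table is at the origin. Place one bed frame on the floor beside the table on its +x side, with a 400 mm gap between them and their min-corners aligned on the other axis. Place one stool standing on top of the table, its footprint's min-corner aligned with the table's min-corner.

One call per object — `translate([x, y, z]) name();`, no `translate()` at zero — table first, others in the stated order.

table();
translate([1505, 0, 0]) bed_frame();
translate([0, 0, 709]) stool();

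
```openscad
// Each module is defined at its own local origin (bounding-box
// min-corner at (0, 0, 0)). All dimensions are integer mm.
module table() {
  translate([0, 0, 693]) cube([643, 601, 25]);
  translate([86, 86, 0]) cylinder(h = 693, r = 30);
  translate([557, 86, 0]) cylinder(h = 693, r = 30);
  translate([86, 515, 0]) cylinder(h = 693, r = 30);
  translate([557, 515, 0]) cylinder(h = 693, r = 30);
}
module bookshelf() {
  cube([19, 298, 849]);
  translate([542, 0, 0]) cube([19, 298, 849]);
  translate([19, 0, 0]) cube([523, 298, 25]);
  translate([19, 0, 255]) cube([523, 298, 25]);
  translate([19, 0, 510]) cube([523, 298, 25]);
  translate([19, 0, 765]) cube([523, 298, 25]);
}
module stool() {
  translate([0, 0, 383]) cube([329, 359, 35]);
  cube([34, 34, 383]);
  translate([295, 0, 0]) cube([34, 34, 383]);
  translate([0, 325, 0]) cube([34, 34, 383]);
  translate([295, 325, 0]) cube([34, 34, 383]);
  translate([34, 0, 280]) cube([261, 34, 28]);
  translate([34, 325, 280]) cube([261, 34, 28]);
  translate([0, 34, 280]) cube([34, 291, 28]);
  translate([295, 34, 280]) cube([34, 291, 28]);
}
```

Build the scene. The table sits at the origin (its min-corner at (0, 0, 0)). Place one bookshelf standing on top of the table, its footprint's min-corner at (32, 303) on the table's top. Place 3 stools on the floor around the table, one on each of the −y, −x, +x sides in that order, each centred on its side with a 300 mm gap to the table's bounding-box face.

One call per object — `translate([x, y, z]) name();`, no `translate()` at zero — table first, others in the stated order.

table();
translate([32, 303, 718]) bookshelf();
translate([157, -659, 0]) stool();
translate([-629, 121, 0]) stool();
translate([943, 121, 0]) stool();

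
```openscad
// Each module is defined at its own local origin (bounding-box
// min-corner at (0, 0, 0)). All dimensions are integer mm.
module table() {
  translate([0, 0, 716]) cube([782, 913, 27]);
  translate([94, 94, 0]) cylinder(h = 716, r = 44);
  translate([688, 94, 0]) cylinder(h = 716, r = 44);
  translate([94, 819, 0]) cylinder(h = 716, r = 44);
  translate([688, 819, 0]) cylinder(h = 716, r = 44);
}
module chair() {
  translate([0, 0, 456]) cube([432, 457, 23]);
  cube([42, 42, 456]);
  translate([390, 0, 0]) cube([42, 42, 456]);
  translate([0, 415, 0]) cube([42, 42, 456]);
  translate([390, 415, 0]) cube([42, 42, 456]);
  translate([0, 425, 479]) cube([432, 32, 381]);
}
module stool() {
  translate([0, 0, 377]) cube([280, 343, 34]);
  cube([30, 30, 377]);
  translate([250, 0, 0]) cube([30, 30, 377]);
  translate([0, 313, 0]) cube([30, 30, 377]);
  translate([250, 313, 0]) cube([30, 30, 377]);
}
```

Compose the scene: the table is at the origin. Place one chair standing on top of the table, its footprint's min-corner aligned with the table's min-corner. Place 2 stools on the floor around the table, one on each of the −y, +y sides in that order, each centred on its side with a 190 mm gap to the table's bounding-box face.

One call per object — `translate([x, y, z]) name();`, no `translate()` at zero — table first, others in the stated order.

table();
translate([0, 0, 743]) chair();
translate([251, -533, 0]) stool();
translate([251, 1103, 0]) stool();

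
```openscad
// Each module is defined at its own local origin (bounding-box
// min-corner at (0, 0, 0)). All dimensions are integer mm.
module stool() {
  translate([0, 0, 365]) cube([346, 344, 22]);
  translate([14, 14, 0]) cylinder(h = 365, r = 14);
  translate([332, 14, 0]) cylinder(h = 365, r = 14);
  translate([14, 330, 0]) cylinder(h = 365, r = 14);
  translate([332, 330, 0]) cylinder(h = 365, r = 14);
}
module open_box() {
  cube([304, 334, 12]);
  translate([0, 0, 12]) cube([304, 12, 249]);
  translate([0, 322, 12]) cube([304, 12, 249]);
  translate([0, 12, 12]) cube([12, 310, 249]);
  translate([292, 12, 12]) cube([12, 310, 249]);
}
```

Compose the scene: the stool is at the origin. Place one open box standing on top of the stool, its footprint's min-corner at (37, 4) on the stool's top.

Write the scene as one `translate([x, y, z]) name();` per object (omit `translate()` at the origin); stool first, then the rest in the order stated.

stool();
translate([37, 4, 387]) open_box();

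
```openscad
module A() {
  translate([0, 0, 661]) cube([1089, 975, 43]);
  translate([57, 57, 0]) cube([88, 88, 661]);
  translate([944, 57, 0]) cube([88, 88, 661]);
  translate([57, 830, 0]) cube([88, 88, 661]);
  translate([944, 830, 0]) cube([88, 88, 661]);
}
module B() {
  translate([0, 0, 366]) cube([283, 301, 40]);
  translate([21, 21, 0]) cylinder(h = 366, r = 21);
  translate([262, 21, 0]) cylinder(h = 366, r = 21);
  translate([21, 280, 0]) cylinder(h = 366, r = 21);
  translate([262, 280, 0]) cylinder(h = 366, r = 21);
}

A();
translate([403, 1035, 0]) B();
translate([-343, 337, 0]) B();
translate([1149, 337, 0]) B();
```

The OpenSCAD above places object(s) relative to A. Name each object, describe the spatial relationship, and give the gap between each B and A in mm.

Each stool's nearest face is 60 mm from the table's bounding box.

A is a table. B is a stool. Three stools sit around the table at the +y, −x, +x sides. The gap between each stool and the table is 60 mm.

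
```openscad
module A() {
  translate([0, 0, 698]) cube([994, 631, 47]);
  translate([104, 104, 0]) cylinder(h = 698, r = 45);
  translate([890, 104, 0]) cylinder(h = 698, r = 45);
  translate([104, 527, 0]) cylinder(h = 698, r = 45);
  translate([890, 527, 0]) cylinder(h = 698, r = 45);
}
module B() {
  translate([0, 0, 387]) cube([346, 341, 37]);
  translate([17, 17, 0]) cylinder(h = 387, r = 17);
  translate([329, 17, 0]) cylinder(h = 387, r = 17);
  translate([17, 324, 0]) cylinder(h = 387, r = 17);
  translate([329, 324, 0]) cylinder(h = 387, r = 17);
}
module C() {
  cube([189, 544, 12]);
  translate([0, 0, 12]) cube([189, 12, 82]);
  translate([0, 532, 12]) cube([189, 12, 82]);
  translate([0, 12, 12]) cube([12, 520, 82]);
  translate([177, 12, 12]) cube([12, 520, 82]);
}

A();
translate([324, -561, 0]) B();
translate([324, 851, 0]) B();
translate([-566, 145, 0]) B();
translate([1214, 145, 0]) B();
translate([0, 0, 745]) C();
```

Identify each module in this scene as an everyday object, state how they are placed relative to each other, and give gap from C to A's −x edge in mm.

A is a table. B is a stool. C is an open box. Four stools sit around the table at the −y, +y, −x, +x sides. The open box is on top of the table. The gap from the open box to the table's −x edge is 0 mm.

The open box's min-x is at 0; the table's min-x is 0; gap = 0 mm.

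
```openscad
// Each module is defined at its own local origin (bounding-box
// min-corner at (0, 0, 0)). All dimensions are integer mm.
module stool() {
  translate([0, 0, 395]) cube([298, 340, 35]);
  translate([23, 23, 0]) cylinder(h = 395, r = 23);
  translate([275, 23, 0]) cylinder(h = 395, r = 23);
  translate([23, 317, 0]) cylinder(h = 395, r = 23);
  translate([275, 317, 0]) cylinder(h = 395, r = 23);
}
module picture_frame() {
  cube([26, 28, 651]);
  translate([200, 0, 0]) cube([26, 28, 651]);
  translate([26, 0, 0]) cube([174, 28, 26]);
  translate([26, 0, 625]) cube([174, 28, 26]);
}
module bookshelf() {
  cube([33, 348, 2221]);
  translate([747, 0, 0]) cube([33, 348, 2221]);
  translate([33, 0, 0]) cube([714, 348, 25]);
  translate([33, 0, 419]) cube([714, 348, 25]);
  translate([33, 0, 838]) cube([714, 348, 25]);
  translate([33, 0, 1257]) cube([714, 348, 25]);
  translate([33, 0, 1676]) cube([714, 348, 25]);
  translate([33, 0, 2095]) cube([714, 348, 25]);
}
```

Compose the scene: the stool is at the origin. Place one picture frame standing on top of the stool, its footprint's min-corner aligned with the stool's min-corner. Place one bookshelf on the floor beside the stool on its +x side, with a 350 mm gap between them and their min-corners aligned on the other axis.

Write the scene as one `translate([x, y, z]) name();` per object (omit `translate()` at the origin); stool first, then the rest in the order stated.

stool();
translate([0, 0, 430]) picture_frame();
translate([648, 0, 0]) bookshelf();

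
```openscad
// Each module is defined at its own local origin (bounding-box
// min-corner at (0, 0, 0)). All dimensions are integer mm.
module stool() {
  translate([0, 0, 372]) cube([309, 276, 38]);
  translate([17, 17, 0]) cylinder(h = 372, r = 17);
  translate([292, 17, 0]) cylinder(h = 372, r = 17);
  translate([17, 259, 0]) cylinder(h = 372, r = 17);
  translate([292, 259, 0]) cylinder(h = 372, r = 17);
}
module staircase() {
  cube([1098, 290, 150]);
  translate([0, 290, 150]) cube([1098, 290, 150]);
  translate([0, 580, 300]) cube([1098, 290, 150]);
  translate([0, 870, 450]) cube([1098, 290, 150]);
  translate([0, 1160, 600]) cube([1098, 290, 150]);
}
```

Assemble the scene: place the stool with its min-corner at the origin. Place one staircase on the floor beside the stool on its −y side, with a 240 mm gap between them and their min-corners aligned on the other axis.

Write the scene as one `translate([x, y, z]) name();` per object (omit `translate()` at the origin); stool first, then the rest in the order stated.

stool();
translate([0, -1690, 0]) staircase();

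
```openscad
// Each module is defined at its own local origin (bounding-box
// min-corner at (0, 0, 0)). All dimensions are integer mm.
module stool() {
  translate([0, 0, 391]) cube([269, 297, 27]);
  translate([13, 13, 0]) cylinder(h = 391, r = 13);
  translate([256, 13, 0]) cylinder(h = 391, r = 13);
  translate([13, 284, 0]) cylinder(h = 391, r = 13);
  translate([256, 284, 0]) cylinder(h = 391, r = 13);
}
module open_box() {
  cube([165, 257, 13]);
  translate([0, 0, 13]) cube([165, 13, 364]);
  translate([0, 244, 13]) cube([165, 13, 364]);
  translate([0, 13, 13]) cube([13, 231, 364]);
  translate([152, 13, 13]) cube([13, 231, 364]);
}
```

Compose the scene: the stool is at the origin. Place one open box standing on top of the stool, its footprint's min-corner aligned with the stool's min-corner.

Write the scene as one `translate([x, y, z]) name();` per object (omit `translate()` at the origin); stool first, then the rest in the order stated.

stool();
translate([0, 0, 418]) open_box();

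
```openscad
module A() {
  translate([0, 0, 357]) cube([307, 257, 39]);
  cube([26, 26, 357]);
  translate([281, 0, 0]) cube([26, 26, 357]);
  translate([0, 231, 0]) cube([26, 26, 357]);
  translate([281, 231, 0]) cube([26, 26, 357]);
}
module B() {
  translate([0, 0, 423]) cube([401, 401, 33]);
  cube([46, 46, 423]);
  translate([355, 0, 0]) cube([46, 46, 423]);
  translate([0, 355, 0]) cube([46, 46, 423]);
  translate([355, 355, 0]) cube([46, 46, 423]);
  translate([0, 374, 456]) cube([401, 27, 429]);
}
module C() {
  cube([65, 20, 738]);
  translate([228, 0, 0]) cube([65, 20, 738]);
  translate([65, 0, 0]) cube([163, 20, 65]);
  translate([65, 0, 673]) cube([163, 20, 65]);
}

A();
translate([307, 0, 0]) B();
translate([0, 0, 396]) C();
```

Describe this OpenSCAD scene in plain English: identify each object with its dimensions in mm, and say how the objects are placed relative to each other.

A is a four-legged stool. The seat is 307×257 mm, 39 mm thick, top at z = 396 mm. It stands on four square legs, each 26×26 mm in cross-section, from z = 0 to the seat underside, each flush with a corner of the seat.

B is a chair: 401×401 mm seat, 33 mm thick, top at z = 456 mm, on four 46 mm square corner legs flush with the seat edges. A 27 mm thick backrest slab spans the full seat width, extending 429 mm above the seat top, its back face flush with the seat's +y edge.

C is a picture frame with a 163×608 mm rectangular opening (x by z) and a uniform 65 mm border on every side. Frame depth is 20 mm along y. It is built from two vertical stiles running the full outside height and two horizontal rails spanning the gap between the stiles.

The chair is against the stool's +x side, with their −y faces flush. The picture frame is on top of the stool.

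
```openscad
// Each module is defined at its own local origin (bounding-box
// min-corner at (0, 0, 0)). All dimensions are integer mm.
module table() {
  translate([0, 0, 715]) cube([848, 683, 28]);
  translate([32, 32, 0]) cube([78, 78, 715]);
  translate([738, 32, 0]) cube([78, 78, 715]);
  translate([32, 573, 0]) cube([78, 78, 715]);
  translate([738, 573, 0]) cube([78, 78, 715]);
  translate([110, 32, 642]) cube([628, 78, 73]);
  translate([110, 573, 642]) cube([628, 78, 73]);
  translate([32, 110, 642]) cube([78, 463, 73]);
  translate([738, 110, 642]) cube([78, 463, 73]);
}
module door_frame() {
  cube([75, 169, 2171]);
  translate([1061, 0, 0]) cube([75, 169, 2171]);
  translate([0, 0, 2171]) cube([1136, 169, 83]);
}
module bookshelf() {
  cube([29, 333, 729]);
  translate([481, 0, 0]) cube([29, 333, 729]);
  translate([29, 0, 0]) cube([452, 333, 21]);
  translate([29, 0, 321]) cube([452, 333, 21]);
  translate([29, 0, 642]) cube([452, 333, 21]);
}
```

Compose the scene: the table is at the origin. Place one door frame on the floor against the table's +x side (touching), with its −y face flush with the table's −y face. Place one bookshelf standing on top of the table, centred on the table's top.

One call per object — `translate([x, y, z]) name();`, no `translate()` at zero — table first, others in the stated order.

table();
translate([848, 0, 0]) door_frame();
translate([169, 175, 743]) bookshelf();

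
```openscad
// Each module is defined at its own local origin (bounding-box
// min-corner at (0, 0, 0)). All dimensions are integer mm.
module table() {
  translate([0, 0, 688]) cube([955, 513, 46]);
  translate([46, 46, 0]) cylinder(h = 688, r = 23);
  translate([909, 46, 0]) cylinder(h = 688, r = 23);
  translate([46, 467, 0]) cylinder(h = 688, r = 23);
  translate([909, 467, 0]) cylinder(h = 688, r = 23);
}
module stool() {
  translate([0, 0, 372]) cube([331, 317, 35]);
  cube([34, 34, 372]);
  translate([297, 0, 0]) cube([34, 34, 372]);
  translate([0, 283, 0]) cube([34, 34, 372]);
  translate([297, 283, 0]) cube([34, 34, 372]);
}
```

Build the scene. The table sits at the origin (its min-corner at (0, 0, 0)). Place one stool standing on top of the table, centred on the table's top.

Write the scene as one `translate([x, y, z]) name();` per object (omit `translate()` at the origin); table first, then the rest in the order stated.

table();
translate([312, 98, 734]) stool();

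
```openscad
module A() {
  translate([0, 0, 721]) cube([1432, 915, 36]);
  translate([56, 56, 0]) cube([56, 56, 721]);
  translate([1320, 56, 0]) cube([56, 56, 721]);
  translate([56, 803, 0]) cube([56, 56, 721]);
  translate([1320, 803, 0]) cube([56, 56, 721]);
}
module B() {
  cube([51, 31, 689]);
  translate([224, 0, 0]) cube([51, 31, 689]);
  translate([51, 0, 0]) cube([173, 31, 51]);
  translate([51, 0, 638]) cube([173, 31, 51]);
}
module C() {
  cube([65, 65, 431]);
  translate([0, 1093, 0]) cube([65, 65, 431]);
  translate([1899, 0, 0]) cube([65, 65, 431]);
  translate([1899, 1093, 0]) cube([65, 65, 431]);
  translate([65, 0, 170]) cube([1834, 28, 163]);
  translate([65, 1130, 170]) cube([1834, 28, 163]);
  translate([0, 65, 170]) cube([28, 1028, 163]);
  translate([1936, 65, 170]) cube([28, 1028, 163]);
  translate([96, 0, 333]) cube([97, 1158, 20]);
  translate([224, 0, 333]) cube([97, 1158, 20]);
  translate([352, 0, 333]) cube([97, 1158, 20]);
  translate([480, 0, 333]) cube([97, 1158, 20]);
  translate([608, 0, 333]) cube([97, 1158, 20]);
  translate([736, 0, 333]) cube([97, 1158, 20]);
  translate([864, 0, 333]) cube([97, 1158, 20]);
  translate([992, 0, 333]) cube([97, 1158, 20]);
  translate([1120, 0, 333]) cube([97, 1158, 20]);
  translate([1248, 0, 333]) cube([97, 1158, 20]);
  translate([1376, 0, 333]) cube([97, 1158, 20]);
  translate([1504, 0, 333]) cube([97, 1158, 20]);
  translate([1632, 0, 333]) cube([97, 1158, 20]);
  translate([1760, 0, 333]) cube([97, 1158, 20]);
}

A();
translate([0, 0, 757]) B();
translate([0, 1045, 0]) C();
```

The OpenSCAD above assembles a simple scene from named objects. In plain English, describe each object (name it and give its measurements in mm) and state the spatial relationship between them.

A is a table: top 1432 mm (x) × 915 mm (y), 36 mm thick, upper face at z = 757 mm, on four 56×56 mm square legs, each inset 56 mm from the nearest pair of top edges, running from z = 0 to the bottom of the top.

B is a picture frame with a 173×587 mm rectangular opening (x by z) and a uniform 51 mm border on every side. Frame depth is 31 mm along y. It is built from two vertical stiles running the full outside height and two horizontal rails spanning the gap between the stiles.

C is a bed frame 1964 mm long (x) by 1158 mm wide (y). Four 65×65 mm corner posts, 431 mm tall, at the corners of the footprint. Four rails of 28 mm thickness and 163 mm height run between adjacent posts with their undersides at z = 170 mm, their outer faces flush with the outside of the frame (the two x-running rails run between the posts' inner faces; the two y-running rails run between the posts' inner faces). 14 slats, each 97 mm wide (x) and 20 mm thick, lie across the top of the two x-running rails, running the full 1158 mm width of the frame in y; the slats are evenly spaced along x between the inner faces of the end posts with equal gaps (rounded down to the nearest mm) at the −x end and between each pair — any rounding remainder accumulates at the +x end.

The picture frame is on top of the table. The bed frame is on the floor beside the table on its +y side.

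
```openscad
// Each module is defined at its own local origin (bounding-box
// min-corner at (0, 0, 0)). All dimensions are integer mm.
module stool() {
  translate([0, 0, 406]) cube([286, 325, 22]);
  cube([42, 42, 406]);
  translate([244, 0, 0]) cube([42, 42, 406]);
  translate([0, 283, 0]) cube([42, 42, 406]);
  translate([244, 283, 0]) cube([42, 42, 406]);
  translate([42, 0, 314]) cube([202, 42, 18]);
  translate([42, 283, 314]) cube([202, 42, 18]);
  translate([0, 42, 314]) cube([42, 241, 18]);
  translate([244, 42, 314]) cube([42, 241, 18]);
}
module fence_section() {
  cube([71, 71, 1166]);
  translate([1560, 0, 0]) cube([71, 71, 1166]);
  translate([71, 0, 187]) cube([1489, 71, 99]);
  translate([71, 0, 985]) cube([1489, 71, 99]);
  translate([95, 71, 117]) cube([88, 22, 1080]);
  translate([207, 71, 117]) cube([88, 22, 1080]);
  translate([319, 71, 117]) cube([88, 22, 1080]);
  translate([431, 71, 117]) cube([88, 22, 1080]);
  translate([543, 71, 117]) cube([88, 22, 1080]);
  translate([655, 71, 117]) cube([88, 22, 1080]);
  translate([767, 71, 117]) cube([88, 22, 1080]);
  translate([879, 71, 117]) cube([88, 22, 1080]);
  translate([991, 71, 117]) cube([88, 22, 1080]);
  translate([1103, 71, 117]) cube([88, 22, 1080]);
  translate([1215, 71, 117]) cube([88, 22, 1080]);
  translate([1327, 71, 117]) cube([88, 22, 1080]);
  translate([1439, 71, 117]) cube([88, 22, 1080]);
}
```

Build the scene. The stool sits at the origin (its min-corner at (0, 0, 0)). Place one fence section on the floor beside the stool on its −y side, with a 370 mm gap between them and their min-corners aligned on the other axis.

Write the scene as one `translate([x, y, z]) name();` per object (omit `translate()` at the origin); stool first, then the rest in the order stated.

stool();
translate([0, -463, 0]) fence_section();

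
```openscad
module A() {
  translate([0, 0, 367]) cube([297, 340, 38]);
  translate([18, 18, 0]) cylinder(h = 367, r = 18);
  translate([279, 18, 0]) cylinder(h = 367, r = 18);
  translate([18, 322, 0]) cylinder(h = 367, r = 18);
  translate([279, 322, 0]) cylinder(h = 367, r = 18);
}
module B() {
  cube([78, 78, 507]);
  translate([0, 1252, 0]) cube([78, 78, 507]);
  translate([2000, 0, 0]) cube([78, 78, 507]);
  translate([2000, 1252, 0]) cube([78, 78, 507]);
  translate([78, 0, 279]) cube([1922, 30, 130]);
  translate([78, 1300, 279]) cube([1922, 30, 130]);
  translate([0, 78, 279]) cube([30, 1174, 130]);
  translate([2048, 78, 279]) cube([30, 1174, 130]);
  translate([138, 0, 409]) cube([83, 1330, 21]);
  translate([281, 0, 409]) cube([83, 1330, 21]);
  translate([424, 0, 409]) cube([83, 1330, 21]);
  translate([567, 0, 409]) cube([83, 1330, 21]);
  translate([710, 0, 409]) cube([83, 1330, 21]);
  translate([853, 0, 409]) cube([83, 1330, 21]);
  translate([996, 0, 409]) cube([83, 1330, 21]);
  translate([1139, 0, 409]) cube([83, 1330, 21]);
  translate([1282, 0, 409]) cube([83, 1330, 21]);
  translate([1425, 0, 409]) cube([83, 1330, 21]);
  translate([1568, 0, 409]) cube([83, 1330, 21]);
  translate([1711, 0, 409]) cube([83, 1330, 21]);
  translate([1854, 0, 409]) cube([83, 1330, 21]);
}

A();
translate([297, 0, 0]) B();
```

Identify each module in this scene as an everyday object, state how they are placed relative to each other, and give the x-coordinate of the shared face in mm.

The stool's +x face and the bed frame's −x face are both at x = 297 mm.

A is a stool. B is a bed frame. The bed frame is against the stool's +x side, with their −y faces flush. The x-coordinate of the shared face is 297 mm.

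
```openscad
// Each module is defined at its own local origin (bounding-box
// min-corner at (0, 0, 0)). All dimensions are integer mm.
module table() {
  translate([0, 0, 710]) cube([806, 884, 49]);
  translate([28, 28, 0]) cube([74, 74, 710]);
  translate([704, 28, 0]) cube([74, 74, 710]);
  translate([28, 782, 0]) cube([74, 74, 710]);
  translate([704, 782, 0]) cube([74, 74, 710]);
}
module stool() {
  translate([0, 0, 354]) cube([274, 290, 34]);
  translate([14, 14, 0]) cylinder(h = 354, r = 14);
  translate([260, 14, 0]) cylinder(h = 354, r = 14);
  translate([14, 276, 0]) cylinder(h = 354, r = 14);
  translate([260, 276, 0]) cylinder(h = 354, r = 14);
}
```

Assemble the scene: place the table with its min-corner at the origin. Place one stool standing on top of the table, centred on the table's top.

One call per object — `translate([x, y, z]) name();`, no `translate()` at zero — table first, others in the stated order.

table();
translate([266, 297, 759]) stool();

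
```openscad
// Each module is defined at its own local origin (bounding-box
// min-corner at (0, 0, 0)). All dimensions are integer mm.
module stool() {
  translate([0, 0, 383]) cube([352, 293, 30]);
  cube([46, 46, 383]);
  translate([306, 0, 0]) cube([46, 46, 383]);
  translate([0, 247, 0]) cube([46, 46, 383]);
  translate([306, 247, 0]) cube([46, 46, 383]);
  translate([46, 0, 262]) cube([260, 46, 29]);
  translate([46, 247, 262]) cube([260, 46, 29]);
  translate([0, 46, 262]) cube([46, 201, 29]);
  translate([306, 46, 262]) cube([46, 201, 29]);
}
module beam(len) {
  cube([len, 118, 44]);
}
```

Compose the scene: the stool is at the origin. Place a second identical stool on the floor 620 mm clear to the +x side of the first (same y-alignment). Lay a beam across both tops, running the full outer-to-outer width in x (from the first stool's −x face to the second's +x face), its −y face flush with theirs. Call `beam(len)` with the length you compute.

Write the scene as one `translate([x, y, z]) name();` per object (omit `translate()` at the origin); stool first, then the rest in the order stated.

stool();
translate([972, 0, 0]) stool();
translate([0, 0, 413]) beam(1324);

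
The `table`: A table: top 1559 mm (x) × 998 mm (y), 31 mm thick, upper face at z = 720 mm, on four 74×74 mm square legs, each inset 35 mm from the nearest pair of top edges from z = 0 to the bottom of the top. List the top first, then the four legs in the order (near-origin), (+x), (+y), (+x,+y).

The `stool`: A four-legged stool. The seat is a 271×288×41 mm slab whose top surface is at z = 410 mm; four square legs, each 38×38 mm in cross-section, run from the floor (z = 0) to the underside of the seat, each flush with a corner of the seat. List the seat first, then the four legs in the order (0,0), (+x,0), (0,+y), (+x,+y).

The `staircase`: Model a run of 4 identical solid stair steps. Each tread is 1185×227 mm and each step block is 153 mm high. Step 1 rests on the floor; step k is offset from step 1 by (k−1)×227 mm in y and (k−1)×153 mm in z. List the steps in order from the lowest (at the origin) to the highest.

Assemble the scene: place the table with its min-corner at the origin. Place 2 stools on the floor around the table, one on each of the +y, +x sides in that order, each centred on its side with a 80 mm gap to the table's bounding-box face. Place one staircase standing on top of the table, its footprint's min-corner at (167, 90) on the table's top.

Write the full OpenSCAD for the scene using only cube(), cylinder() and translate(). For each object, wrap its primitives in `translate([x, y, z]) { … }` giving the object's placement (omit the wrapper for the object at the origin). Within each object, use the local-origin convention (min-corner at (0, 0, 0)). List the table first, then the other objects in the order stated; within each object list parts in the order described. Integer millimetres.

translate([0, 0, 689]) cube([1559, 998, 31]);
translate([35, 35, 0]) cube([74, 74, 689]);
translate([1450, 35, 0]) cube([74, 74, 689]);
translate([35, 889, 0]) cube([74, 74, 689]);
translate([1450, 889, 0]) cube([74, 74, 689]);
translate([644, 1078, 0]) {
  translate([0, 0, 369]) cube([271, 288, 41]);
  cube([38, 38, 369]);
  translate([233, 0, 0]) cube([38, 38, 369]);
  translate([0, 250, 0]) cube([38, 38, 369]);
  translate([233, 250, 0]) cube([38, 38, 369]);
}
translate([1639, 355, 0]) {
  translate([0, 0, 369]) cube([271, 288, 41]);
  cube([38, 38, 369]);
  translate([233, 0, 0]) cube([38, 38, 369]);
  translate([0, 250, 0]) cube([38, 38, 369]);
  translate([233, 250, 0]) cube([38, 38, 369]);
}
translate([167, 90, 720]) {
  cube([1185, 227, 153]);
  translate([0, 227, 153]) cube([1185, 227, 153]);
  translate([0, 454, 306]) cube([1185, 227, 153]);
  translate([0, 681, 459]) cube([1185, 227, 153]);
}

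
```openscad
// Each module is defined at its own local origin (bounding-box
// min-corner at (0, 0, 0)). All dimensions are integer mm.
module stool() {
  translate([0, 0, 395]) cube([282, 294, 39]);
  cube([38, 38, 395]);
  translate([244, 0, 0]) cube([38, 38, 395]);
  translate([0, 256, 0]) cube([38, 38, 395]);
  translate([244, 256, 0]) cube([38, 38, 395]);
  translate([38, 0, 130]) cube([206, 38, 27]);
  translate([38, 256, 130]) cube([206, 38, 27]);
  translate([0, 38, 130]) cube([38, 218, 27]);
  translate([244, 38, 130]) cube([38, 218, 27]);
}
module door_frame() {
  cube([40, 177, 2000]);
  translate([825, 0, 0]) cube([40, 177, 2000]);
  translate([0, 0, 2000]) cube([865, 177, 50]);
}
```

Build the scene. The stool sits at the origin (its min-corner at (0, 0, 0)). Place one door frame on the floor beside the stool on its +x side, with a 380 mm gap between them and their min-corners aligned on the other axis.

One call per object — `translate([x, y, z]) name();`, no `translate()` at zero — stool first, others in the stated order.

stool();
translate([662, 0, 0]) door_frame();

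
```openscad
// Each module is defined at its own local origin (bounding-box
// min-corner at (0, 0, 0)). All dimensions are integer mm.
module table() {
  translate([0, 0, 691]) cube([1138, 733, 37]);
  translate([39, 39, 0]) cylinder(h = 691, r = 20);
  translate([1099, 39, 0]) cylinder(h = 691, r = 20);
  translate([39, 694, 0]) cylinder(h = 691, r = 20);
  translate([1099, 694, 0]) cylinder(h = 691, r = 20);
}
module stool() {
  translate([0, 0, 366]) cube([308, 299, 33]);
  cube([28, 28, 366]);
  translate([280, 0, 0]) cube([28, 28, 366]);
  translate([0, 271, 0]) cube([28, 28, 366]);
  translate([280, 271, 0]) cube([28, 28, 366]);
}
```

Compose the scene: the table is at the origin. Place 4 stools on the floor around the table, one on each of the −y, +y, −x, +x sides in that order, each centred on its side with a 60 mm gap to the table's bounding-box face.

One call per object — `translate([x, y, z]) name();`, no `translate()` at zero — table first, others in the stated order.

table();
translate([415, -359, 0]) stool();
translate([415, 793, 0]) stool();
translate([-368, 217, 0]) stool();
translate([1198, 217, 0]) stool();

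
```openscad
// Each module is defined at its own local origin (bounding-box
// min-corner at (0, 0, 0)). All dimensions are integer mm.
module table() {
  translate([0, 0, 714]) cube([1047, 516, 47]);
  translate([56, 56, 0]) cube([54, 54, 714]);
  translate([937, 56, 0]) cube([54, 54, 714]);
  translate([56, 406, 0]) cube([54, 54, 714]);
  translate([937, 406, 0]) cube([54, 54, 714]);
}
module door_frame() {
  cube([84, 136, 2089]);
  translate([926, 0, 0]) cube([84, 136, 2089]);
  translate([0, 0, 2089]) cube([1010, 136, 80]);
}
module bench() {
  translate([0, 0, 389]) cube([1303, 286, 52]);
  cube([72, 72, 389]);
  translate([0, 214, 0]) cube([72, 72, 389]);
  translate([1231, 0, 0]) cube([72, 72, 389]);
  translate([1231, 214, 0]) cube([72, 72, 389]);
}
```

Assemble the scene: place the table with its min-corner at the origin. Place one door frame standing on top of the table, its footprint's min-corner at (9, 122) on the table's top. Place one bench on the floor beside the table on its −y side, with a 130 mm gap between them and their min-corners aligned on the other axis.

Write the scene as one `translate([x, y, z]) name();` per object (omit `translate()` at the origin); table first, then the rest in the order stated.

table();
translate([9, 122, 761]) door_frame();
translate([0, -416, 0]) bench();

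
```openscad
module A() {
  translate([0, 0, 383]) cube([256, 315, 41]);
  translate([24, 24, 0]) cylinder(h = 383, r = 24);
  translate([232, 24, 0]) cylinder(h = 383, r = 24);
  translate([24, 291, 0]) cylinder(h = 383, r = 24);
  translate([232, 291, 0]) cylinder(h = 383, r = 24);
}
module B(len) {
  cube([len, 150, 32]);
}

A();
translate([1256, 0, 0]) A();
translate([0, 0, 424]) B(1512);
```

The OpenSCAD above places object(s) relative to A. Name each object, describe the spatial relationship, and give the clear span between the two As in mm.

A is a stool. B is a beam. A beam spans the tops of two stools. The clear span between the two stools is 1000 mm.

Second stool starts at x = 1256; first ends at x = 256; clear span = 1256 − 256 = 1000 mm.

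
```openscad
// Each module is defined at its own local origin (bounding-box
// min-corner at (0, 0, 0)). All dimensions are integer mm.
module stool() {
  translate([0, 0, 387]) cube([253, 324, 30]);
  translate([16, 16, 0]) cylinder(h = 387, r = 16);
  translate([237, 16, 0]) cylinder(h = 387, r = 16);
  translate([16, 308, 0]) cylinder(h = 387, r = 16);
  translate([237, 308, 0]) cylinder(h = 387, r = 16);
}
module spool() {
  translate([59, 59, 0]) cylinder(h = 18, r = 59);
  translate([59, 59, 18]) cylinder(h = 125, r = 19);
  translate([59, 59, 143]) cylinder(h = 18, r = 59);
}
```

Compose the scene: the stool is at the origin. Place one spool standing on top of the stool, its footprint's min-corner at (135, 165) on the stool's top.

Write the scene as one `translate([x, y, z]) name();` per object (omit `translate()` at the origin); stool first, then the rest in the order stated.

stool();
translate([135, 165, 417]) spool();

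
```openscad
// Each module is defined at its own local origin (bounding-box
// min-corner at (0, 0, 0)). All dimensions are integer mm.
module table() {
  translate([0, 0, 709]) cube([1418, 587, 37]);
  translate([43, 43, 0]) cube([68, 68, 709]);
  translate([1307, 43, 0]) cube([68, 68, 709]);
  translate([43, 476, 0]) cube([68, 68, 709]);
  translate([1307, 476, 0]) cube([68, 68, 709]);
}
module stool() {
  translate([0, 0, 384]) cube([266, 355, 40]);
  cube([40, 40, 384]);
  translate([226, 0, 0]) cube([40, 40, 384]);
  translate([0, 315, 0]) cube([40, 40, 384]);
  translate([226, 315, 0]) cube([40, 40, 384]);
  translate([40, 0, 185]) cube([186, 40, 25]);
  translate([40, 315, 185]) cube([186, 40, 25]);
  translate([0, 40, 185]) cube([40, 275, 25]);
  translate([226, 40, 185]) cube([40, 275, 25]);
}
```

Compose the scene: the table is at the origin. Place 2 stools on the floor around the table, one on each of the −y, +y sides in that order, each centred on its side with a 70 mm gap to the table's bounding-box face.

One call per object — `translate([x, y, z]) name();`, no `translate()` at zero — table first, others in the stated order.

table();
translate([576, -425, 0]) stool();
translate([576, 657, 0]) stool();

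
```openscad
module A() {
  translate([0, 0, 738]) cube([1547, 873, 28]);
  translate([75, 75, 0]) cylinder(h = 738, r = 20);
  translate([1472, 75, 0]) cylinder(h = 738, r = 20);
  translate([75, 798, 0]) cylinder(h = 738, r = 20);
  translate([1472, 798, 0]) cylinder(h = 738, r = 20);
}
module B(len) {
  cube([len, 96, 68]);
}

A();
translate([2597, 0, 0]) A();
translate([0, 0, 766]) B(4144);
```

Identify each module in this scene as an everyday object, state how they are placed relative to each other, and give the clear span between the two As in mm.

A is a table. B is a beam. A beam spans the tops of two tables. The clear span between the two tables is 1050 mm.

Second table starts at x = 2597; first ends at x = 1547; clear span = 2597 − 1547 = 1050 mm.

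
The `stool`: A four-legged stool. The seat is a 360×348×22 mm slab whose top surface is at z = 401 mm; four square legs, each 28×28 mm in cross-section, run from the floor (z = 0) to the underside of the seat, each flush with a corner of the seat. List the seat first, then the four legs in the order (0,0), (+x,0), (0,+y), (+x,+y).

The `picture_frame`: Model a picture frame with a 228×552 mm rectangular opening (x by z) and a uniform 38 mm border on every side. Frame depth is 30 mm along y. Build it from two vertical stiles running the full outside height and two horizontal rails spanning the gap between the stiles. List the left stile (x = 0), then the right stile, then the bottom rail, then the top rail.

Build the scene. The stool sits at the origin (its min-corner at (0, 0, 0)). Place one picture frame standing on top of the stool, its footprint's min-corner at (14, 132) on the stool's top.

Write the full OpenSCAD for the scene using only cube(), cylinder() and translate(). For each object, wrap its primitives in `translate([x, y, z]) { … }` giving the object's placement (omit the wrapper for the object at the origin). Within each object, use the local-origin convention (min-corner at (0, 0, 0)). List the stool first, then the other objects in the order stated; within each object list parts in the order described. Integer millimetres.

translate([0, 0, 379]) cube([360, 348, 22]);
cube([28, 28, 379]);
translate([332, 0, 0]) cube([28, 28, 379]);
translate([0, 320, 0]) cube([28, 28, 379]);
translate([332, 320, 0]) cube([28, 28, 379]);
translate([14, 132, 401]) {
  cube([38, 30, 628]);
  translate([266, 0, 0]) cube([38, 30, 628]);
  translate([38, 0, 0]) cube([228, 30, 38]);
  translate([38, 0, 590]) cube([228, 30, 38]);
}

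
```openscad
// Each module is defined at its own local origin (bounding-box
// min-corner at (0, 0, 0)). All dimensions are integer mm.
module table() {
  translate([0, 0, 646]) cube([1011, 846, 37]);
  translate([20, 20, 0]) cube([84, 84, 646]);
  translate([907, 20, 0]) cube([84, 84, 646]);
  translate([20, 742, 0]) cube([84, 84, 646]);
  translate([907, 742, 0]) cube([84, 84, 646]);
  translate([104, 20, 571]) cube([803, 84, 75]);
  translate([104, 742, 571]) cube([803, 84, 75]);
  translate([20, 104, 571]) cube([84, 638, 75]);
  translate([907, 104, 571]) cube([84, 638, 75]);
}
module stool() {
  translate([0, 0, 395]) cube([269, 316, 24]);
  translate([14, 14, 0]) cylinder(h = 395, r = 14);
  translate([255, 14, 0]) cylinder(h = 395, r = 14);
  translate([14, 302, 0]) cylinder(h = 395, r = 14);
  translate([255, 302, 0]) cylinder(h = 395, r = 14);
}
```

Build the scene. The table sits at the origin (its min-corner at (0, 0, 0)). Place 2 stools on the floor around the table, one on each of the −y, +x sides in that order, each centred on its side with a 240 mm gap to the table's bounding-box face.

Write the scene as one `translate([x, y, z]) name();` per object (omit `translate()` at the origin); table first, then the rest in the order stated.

table();
translate([371, -556, 0]) stool();
translate([1251, 265, 0]) stool();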